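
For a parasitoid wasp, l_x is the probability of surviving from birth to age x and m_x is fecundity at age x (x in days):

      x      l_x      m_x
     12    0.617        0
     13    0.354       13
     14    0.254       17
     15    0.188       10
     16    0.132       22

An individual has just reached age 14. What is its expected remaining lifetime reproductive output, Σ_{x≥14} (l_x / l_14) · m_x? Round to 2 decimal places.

l_14 = 0.254. Conditional survival from age 14 to x is l_x / l_14.
  x=14: (0.254/0.254) × 17 = 17.0000
  x=15: (0.188/0.254) × 10 = 7.4016
  x=16: (0.132/0.254) × 22 = 11.4331
Sum = 17.0000 + 7.4016 + 11.4331 = 35.8346

35.83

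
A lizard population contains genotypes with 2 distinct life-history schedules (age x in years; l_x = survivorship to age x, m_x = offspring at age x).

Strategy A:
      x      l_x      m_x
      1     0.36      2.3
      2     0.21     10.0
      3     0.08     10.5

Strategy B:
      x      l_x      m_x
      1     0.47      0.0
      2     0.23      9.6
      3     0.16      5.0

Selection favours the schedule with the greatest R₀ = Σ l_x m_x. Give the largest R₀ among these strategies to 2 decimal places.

Strategy A: R₀ = 0.36×2.3 + 0.21×10.0 + 0.08×10.5 = 3.7680
Strategy B: R₀ = 0.47×0.0 + 0.23×9.6 + 0.16×5.0 = 3.0080
Highest R₀: strategy A with 3.7680.

3.77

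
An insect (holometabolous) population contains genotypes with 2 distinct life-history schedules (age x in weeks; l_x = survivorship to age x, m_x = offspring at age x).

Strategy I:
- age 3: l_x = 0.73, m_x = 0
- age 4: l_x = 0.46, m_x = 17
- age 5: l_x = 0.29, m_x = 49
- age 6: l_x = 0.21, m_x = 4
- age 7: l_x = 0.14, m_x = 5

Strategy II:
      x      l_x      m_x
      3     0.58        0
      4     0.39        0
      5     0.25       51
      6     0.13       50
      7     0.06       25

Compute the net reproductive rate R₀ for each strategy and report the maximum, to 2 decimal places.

Strategy I: R₀ = 0.73×0 + 0.46×17 + 0.29×49 + 0.21×4 + 0.14×5 = 23.5700
Strategy II: R₀ = 0.58×0 + 0.39×0 + 0.25×51 + 0.13×50 + 0.06×25 = 20.7500
Highest R₀: strategy I with 23.5700.

23.57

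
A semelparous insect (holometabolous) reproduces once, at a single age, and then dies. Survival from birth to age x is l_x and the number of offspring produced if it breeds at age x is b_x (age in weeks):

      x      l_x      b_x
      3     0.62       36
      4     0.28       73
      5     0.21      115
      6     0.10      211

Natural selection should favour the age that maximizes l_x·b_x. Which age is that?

5

Expected offspring if breeding at age x = l_x × b_x:
  age 3: 0.62 × 36 = 22.320
  age 4: 0.28 × 73 = 20.440
  age 5: 0.21 × 115 = 24.150
  age 6: 0.10 × 211 = 21.100
Maximum at age 5 (24.150).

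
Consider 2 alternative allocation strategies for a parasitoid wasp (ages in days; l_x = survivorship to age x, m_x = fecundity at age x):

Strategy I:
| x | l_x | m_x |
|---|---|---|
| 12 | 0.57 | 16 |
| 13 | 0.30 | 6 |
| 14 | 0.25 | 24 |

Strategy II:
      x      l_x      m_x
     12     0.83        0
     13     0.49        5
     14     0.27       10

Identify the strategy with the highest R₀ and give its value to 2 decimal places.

Strategy I: R₀ = 0.57×16 + 0.30×6 + 0.25×24 = 16.9200
Strategy II: R₀ = 0.83×0 + 0.49×5 + 0.27×10 = 5.1500
Highest R₀: strategy I with 16.9200.

16.92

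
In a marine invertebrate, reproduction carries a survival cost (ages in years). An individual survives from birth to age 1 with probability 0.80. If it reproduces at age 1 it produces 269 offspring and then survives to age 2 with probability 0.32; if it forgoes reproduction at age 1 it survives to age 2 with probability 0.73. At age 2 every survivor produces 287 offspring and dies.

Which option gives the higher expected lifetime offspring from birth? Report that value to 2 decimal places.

288.67

breed at age 1: R₀ = 0.80 × (269 + 0.32 × 287) = 0.80 × 360.8400 = 288.6720
delay to age 2: R₀ = 0.80 × (0.73 × 287) = 0.80 × 209.5100 = 167.6080
Higher: breed at age 1 (288.6720).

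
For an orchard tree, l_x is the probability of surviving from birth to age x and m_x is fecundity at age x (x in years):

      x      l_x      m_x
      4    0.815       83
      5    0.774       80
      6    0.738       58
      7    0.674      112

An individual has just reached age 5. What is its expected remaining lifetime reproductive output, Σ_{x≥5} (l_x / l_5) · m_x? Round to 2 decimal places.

l_5 = 0.774. Conditional survival from age 5 to x is l_x / l_5.
  x=5: (0.774/0.774) × 80 = 80.0000
  x=6: (0.738/0.774) × 58 = 55.3023
  x=7: (0.674/0.774) × 112 = 97.5297
Sum = 80.0000 + 55.3023 + 97.5297 = 232.8320

232.83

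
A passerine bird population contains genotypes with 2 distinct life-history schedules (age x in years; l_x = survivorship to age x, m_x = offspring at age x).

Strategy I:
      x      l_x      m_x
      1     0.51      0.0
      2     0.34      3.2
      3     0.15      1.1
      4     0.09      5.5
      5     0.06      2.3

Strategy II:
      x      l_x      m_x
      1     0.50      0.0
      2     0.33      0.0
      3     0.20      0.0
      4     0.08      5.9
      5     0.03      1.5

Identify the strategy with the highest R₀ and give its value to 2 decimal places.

1.89

Strategy I: R₀ = 0.51×0.0 + 0.34×3.2 + 0.15×1.1 + 0.09×5.5 + 0.06×2.3 = 1.8860
Strategy II: R₀ = 0.50×0.0 + 0.33×0.0 + 0.20×0.0 + 0.08×5.9 + 0.03×1.5 = 0.5170
Highest R₀: strategy I with 1.8860.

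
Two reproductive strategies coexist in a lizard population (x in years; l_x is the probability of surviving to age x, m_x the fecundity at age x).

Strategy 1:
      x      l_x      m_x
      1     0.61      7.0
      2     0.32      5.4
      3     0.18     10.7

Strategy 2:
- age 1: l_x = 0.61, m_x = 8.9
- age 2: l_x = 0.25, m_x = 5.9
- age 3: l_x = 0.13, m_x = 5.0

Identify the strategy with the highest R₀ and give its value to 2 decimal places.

Strategy 1: R₀ = 0.61×7.0 + 0.32×5.4 + 0.18×10.7 = 7.9240
Strategy 2: R₀ = 0.61×8.9 + 0.25×5.9 + 0.13×5.0 = 7.5540
Highest R₀: strategy 1 with 7.9240.

7.92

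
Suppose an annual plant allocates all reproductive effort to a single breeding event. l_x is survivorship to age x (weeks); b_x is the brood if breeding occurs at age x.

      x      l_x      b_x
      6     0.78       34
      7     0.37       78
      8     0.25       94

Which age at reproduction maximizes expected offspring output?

7

Expected offspring if breeding at age x = l_x × b_x:
  age 6: 0.78 × 34 = 26.520
  age 7: 0.37 × 78 = 28.860
  age 8: 0.25 × 94 = 23.500
Maximum at age 7 (28.860).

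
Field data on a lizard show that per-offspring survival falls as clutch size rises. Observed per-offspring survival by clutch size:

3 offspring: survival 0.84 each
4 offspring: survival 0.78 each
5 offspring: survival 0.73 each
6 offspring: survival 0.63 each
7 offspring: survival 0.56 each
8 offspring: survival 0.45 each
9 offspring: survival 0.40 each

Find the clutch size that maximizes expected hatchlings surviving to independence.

Expected hatchlings surviving to independence = c × s(c):
  c=3: 3 × 0.84 = 2.520
  c=4: 4 × 0.78 = 3.120
  c=5: 5 × 0.73 = 3.650
  c=6: 6 × 0.63 = 3.780
  c=7: 7 × 0.56 = 3.920
  c=8: 8 × 0.45 = 3.600
  c=9: 9 × 0.40 = 3.600
Maximum at c = 7 (3.920 hatchlings surviving to independence).

7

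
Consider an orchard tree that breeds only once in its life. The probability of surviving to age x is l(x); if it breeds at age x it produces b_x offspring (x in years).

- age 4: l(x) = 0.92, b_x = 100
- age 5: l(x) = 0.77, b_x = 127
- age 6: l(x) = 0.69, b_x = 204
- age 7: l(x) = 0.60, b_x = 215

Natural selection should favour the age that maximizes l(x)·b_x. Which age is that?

6

Expected offspring if breeding at age x = l(x) × b_x:
  age 4: 0.92 × 100 = 92.000
  age 5: 0.77 × 127 = 97.790
  age 6: 0.69 × 204 = 140.760
  age 7: 0.60 × 215 = 129.000
Maximum at age 6 (140.760).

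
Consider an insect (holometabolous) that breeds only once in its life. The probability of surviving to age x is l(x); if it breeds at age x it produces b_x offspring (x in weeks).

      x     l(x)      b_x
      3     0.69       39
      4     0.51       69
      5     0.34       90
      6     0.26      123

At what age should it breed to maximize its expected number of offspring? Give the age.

Expected offspring if breeding at age x = l(x) × b_x:
  age 3: 0.69 × 39 = 26.910
  age 4: 0.51 × 69 = 35.190
  age 5: 0.34 × 90 = 30.600
  age 6: 0.26 × 123 = 31.980
Maximum at age 4 (35.190).

4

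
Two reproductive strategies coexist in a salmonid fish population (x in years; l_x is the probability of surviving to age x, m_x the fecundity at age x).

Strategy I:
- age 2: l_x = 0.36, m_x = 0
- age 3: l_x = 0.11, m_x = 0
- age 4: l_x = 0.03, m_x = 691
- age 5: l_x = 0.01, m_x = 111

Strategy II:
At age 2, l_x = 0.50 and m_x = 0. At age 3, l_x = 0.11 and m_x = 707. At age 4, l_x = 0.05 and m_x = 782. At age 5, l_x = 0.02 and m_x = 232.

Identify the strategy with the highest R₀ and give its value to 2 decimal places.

Strategy I: R₀ = 0.36×0 + 0.11×0 + 0.03×691 + 0.01×111 = 21.8400
Strategy II: R₀ = 0.50×0 + 0.11×707 + 0.05×782 + 0.02×232 = 121.5100
Highest R₀: strategy II with 121.5100.

121.51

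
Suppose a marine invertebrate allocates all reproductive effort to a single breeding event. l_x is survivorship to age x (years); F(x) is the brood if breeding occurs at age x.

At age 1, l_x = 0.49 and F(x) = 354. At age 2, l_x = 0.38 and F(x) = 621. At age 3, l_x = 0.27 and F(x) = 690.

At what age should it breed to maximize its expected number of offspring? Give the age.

Expected offspring if breeding at age x = l_x × F(x):
  age 1: 0.49 × 354 = 173.460
  age 2: 0.38 × 621 = 235.980
  age 3: 0.27 × 690 = 186.300
Maximum at age 2 (235.980).

2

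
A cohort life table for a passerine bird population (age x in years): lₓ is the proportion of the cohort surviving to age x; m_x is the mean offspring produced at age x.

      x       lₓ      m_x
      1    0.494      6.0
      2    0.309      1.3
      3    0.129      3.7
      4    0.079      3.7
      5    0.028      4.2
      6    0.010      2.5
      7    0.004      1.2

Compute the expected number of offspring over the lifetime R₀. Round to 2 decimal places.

R₀ = Σ lₓ m_x:
  age 1: 0.494 × 6.0 = 2.9640
  age 2: 0.309 × 1.3 = 0.4017
  age 3: 0.129 × 3.7 = 0.4773
  age 4: 0.079 × 3.7 = 0.2923
  age 5: 0.028 × 4.2 = 0.1176
  age 6: 0.010 × 2.5 = 0.0250
  age 7: 0.004 × 1.2 = 0.0048
R₀ = 2.9640 + 0.4017 + 0.4773 + 0.2923 + 0.1176 + 0.0250 + 0.0048 = 4.2827

4.28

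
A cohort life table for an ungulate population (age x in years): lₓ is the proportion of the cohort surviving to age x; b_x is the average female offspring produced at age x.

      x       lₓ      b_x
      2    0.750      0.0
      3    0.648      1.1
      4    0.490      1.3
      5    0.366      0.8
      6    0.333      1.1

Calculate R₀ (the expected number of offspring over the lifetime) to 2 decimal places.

R₀ = Σ lₓ b_x:
  age 2: 0.750 × 0.0 = 0.0000
  age 3: 0.648 × 1.1 = 0.7128
  age 4: 0.490 × 1.3 = 0.6370
  age 5: 0.366 × 0.8 = 0.2928
  age 6: 0.333 × 1.1 = 0.3663
R₀ = 0.0000 + 0.7128 + 0.6370 + 0.2928 + 0.3663 = 2.0089

2.01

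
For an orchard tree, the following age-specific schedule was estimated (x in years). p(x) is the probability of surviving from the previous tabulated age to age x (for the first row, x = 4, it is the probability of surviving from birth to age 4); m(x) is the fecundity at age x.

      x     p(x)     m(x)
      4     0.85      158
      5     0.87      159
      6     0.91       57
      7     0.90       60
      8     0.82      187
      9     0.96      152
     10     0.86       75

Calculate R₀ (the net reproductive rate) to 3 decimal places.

522.668

Survivorship from birth: l_x = p_4·p_5·…·p_x.
  l_4 = 0.85000
  l_5 = 0.73950
  l_6 = 0.67295
  l_7 = 0.60565
  l_8 = 0.49663
  l_9 = 0.47677
  l_10 = 0.41002
R₀ = Σ l_x m(x):
  age 4: 0.85000 × 158 = 134.3000
  age 5: 0.73950 × 159 = 117.5805
  age 6: 0.67295 × 57 = 38.3582
  age 7: 0.60565 × 60 = 36.3390
  age 8: 0.49663 × 187 = 92.8698
  age 9: 0.47677 × 152 = 72.4690
  age 10: 0.41002 × 75 = 30.7515
R₀ = 134.3000 + 117.5805 + 38.3582 + 36.3390 + 92.8698 + 72.4690 + 30.7515 = 522.6680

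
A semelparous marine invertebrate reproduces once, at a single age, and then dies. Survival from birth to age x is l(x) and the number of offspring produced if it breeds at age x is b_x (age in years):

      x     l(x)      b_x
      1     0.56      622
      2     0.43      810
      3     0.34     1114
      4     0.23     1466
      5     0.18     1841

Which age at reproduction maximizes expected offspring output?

Expected offspring if breeding at age x = l(x) × b_x:
  age 1: 0.56 × 622 = 348.320
  age 2: 0.43 × 810 = 348.300
  age 3: 0.34 × 1114 = 378.760
  age 4: 0.23 × 1466 = 337.180
  age 5: 0.18 × 1841 = 331.380
Maximum at age 3 (378.760).

3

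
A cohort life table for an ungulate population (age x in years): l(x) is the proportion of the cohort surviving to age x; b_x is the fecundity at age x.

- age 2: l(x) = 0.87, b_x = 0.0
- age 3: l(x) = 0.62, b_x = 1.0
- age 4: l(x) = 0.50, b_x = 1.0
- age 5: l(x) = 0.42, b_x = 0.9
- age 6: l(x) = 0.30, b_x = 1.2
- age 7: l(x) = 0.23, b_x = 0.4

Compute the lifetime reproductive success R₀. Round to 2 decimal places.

1.95

R₀ = Σ l(x) b_x:
  age 2: 0.87 × 0.0 = 0.0000
  age 3: 0.62 × 1.0 = 0.6200
  age 4: 0.50 × 1.0 = 0.5000
  age 5: 0.42 × 0.9 = 0.3780
  age 6: 0.30 × 1.2 = 0.3600
  age 7: 0.23 × 0.4 = 0.0920
R₀ = 0.0000 + 0.6200 + 0.5000 + 0.3780 + 0.3600 + 0.0920 = 1.9500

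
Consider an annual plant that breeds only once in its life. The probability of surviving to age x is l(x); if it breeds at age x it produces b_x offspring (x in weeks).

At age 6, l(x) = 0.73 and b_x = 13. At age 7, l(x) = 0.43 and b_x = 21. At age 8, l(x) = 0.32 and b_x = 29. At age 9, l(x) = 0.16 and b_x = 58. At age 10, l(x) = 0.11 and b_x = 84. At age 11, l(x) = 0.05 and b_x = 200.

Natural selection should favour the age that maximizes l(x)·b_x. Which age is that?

11

Expected offspring if breeding at age x = l(x) × b_x:
  age 6: 0.73 × 13 = 9.490
  age 7: 0.43 × 21 = 9.030
  age 8: 0.32 × 29 = 9.280
  age 9: 0.16 × 58 = 9.280
  age 10: 0.11 × 84 = 9.240
  age 11: 0.05 × 200 = 10.000
Maximum at age 11 (10.000).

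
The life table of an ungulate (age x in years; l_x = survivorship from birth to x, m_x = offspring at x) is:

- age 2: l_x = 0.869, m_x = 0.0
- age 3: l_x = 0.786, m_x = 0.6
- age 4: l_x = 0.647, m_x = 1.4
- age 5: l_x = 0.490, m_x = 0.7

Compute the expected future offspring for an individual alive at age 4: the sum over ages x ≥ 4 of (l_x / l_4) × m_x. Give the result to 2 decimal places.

l_4 = 0.647. Conditional survival from age 4 to x is l_x / l_4.
  x=4: (0.647/0.647) × 1.4 = 1.4000
  x=5: (0.490/0.647) × 0.7 = 0.5301
Sum = 1.4000 + 0.5301 = 1.9301

1.93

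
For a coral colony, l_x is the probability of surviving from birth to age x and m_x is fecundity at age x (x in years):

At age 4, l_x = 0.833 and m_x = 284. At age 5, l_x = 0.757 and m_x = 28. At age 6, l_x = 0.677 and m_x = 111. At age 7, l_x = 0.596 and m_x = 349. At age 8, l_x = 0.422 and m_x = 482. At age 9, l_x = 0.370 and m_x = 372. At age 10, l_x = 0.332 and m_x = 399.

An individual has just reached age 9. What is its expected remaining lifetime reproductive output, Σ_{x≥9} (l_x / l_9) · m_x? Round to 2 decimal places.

730.02

l_9 = 0.370. Conditional survival from age 9 to x is l_x / l_9.
  x=9: (0.370/0.370) × 372 = 372.0000
  x=10: (0.332/0.370) × 399 = 358.0216
Sum = 372.0000 + 358.0216 = 730.0216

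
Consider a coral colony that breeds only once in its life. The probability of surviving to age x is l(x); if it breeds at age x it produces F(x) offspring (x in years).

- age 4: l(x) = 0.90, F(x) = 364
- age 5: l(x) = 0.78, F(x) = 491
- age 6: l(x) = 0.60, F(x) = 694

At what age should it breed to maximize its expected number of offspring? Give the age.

6

Expected offspring if breeding at age x = l(x) × F(x):
  age 4: 0.90 × 364 = 327.600
  age 5: 0.78 × 491 = 382.980
  age 6: 0.60 × 694 = 416.400
Maximum at age 6 (416.400).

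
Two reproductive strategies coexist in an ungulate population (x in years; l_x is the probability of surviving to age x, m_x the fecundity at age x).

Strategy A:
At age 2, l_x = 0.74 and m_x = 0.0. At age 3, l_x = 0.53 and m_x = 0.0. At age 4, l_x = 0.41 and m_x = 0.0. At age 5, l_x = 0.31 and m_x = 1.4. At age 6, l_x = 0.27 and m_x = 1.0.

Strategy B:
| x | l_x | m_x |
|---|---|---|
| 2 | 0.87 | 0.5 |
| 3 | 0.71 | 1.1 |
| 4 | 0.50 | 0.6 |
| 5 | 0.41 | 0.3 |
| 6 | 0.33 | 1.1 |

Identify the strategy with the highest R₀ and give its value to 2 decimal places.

2.00

Strategy A: R₀ = 0.74×0.0 + 0.53×0.0 + 0.41×0.0 + 0.31×1.4 + 0.27×1.0 = 0.7040
Strategy B: R₀ = 0.87×0.5 + 0.71×1.1 + 0.50×0.6 + 0.41×0.3 + 0.33×1.1 = 2.0020
Highest R₀: strategy B with 2.0020.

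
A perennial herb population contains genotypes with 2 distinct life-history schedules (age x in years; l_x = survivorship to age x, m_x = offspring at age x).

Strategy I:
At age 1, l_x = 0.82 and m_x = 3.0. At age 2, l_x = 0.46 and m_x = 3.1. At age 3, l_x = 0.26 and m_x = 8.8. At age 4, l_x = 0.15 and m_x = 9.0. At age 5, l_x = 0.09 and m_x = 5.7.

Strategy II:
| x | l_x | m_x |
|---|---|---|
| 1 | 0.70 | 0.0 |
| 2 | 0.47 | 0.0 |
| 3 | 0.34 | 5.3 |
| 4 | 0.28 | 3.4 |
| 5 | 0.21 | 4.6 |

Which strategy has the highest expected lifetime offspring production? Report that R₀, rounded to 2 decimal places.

8.04

Strategy I: R₀ = 0.82×3.0 + 0.46×3.1 + 0.26×8.8 + 0.15×9.0 + 0.09×5.7 = 8.0370
Strategy II: R₀ = 0.70×0.0 + 0.47×0.0 + 0.34×5.3 + 0.28×3.4 + 0.21×4.6 = 3.7200
Highest R₀: strategy I with 8.0370.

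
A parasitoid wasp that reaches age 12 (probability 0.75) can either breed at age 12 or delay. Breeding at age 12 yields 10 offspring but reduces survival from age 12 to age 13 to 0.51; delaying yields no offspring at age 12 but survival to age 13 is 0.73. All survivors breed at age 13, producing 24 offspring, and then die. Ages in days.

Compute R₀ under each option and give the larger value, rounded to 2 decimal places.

breed at age 12: R₀ = 0.75 × (10 + 0.51 × 24) = 0.75 × 22.2400 = 16.6800
delay to age 13: R₀ = 0.75 × (0.73 × 24) = 0.75 × 17.5200 = 13.1400
Higher: breed at age 12 (16.6800).

16.68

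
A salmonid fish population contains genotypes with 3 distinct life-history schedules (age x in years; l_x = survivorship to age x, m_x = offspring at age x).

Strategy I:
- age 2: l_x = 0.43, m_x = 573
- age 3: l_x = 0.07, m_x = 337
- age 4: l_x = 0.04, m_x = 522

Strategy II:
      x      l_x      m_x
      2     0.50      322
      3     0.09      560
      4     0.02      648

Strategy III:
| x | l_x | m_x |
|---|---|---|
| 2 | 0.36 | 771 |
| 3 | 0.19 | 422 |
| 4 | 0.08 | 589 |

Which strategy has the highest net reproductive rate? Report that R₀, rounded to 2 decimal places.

404.86

Strategy I: R₀ = 0.43×573 + 0.07×337 + 0.04×522 = 290.8600
Strategy II: R₀ = 0.50×322 + 0.09×560 + 0.02×648 = 224.3600
Strategy III: R₀ = 0.36×771 + 0.19×422 + 0.08×589 = 404.8600
Highest R₀: strategy III with 404.8600.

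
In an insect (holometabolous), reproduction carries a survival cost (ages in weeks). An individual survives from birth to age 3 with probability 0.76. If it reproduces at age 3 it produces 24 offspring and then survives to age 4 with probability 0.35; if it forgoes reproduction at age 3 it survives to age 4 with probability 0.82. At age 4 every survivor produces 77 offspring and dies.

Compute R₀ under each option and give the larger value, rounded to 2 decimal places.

47.99

breed at age 3: R₀ = 0.76 × (24 + 0.35 × 77) = 0.76 × 50.9500 = 38.7220
delay to age 4: R₀ = 0.76 × (0.82 × 77) = 0.76 × 63.1400 = 47.9864
Higher: delay to age 4 (47.9864).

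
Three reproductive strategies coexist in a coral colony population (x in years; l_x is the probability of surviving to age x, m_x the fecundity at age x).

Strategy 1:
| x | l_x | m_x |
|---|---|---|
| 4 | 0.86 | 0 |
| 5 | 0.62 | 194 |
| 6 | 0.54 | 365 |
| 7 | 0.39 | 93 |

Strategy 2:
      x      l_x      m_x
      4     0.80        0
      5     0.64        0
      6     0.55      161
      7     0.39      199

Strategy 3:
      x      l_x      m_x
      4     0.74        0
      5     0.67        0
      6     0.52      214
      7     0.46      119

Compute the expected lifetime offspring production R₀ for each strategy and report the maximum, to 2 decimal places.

353.65

Strategy 1: R₀ = 0.86×0 + 0.62×194 + 0.54×365 + 0.39×93 = 353.6500
Strategy 2: R₀ = 0.80×0 + 0.64×0 + 0.55×161 + 0.39×199 = 166.1600
Strategy 3: R₀ = 0.74×0 + 0.67×0 + 0.52×214 + 0.46×119 = 166.0200
Highest R₀: strategy 1 with 353.6500.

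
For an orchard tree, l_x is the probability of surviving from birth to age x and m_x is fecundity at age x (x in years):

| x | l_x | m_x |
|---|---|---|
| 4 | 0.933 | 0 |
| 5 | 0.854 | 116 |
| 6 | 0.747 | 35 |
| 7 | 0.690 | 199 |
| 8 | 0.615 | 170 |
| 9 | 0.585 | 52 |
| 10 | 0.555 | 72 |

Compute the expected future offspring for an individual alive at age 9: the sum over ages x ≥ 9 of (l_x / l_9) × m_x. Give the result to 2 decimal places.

120.31

l_9 = 0.585. Conditional survival from age 9 to x is l_x / l_9.
  x=9: (0.585/0.585) × 52 = 52.0000
  x=10: (0.555/0.585) × 72 = 68.3077
Sum = 52.0000 + 68.3077 = 120.3077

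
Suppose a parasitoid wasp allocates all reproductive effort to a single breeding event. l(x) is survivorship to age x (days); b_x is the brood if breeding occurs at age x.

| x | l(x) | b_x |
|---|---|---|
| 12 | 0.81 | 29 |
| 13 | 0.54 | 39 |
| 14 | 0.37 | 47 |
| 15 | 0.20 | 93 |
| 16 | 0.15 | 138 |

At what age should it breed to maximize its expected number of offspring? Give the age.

12

Expected offspring if breeding at age x = l(x) × b_x:
  age 12: 0.81 × 29 = 23.490
  age 13: 0.54 × 39 = 21.060
  age 14: 0.37 × 47 = 17.390
  age 15: 0.20 × 93 = 18.600
  age 16: 0.15 × 138 = 20.700
Maximum at age 12 (23.490).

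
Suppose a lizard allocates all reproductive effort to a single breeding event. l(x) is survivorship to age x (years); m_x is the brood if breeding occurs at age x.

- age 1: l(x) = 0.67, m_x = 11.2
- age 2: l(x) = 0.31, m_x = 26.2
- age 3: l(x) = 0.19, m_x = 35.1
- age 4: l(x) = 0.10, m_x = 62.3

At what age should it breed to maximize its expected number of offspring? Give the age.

2

Expected offspring if breeding at age x = l(x) × m_x:
  age 1: 0.67 × 11.2 = 7.504
  age 2: 0.31 × 26.2 = 8.122
  age 3: 0.19 × 35.1 = 6.669
  age 4: 0.10 × 62.3 = 6.230
Maximum at age 2 (8.122).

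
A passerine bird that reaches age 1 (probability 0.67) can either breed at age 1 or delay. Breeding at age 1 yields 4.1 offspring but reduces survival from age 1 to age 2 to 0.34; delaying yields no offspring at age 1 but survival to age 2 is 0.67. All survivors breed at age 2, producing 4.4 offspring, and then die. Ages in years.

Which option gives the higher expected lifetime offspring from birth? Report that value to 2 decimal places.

breed at age 1: R₀ = 0.67 × (4.1 + 0.34 × 4.4) = 0.67 × 5.5960 = 3.7493
delay to age 2: R₀ = 0.67 × (0.67 × 4.4) = 0.67 × 2.9480 = 1.9752
Higher: breed at age 1 (3.7493).

3.75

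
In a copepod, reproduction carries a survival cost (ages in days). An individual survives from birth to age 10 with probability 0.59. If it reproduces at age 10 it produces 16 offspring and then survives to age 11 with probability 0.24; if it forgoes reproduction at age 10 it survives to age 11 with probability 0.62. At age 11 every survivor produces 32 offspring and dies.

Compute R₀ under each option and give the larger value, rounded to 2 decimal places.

13.97

breed at age 10: R₀ = 0.59 × (16 + 0.24 × 32) = 0.59 × 23.6800 = 13.9712
delay to age 11: R₀ = 0.59 × (0.62 × 32) = 0.59 × 19.8400 = 11.7056
Higher: breed at age 10 (13.9712).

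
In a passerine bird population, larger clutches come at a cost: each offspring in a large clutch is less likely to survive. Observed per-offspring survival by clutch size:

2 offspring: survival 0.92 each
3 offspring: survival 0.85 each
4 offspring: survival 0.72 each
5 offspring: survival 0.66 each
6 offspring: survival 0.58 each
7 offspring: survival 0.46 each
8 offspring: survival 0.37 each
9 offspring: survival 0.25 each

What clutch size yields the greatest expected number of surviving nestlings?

Expected surviving nestlings = c × s(c):
  c=2: 2 × 0.92 = 1.840
  c=3: 3 × 0.85 = 2.550
  c=4: 4 × 0.72 = 2.880
  c=5: 5 × 0.66 = 3.300
  c=6: 6 × 0.58 = 3.480
  c=7: 7 × 0.46 = 3.220
  c=8: 8 × 0.37 = 2.960
  c=9: 9 × 0.25 = 2.250
Maximum at c = 6 (3.480 surviving nestlings).

6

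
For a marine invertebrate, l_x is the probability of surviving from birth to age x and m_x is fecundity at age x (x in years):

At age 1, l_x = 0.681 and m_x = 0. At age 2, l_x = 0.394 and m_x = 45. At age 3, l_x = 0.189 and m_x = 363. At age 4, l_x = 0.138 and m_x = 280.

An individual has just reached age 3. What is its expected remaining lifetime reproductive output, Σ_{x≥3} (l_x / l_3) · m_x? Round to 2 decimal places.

567.44

l_3 = 0.189. Conditional survival from age 3 to x is l_x / l_3.
  x=3: (0.189/0.189) × 363 = 363.0000
  x=4: (0.138/0.189) × 280 = 204.4444
Sum = 363.0000 + 204.4444 = 567.4444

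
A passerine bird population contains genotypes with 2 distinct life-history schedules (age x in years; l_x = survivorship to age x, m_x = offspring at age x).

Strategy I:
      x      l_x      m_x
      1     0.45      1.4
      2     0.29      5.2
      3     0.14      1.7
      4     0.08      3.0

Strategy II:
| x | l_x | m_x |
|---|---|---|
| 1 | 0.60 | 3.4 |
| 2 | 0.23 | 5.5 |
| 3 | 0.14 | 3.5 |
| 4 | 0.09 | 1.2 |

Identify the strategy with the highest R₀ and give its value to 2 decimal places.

Strategy I: R₀ = 0.45×1.4 + 0.29×5.2 + 0.14×1.7 + 0.08×3.0 = 2.6160
Strategy II: R₀ = 0.60×3.4 + 0.23×5.5 + 0.14×3.5 + 0.09×1.2 = 3.9030
Highest R₀: strategy II with 3.9030.

3.90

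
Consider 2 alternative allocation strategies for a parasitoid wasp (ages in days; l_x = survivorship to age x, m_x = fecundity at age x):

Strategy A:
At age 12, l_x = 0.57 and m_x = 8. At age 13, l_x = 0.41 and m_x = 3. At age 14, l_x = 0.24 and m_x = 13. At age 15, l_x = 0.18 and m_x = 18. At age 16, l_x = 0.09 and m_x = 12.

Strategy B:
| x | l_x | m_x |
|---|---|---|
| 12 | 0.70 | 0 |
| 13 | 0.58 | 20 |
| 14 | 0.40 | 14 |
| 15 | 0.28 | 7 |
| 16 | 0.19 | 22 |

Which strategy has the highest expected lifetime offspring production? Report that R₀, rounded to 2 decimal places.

23.34

Strategy A: R₀ = 0.57×8 + 0.41×3 + 0.24×13 + 0.18×18 + 0.09×12 = 13.2300
Strategy B: R₀ = 0.70×0 + 0.58×20 + 0.40×14 + 0.28×7 + 0.19×22 = 23.3400
Highest R₀: strategy B with 23.3400.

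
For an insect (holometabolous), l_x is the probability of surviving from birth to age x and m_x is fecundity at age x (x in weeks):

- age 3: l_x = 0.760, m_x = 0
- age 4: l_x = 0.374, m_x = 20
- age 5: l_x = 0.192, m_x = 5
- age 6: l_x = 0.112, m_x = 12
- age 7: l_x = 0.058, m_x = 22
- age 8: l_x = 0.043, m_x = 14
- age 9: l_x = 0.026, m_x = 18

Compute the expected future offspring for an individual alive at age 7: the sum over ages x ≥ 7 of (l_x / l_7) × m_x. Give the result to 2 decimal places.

40.45

l_7 = 0.058. Conditional survival from age 7 to x is l_x / l_7.
  x=7: (0.058/0.058) × 22 = 22.0000
  x=8: (0.043/0.058) × 14 = 10.3793
  x=9: (0.026/0.058) × 18 = 8.0690
Sum = 22.0000 + 10.3793 + 8.0690 = 40.4483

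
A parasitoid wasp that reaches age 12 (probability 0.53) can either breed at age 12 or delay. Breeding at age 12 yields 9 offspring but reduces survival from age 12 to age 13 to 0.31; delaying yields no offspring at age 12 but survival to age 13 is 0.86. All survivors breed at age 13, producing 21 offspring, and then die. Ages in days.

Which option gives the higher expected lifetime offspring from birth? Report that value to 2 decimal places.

breed at age 12: R₀ = 0.53 × (9 + 0.31 × 21) = 0.53 × 15.5100 = 8.2203
delay to age 13: R₀ = 0.53 × (0.86 × 21) = 0.53 × 18.0600 = 9.5718
Higher: delay to age 13 (9.5718).

9.57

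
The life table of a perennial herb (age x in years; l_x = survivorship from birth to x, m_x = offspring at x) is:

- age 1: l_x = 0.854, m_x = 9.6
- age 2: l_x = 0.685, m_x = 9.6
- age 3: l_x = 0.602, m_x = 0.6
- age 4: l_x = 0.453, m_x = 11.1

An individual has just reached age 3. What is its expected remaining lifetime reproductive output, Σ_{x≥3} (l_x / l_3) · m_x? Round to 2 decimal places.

8.95

l_3 = 0.602. Conditional survival from age 3 to x is l_x / l_3.
  x=3: (0.602/0.602) × 0.6 = 0.6000
  x=4: (0.453/0.602) × 11.1 = 8.3527
Sum = 0.6000 + 8.3527 = 8.9527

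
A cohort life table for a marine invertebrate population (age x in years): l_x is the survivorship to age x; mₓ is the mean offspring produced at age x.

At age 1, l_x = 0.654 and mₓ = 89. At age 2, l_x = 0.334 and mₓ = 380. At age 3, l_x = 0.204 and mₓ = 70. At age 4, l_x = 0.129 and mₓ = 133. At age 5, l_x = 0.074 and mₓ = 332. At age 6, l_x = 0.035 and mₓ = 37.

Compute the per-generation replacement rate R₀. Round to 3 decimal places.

242.426

R₀ = Σ l_x mₓ:
  age 1: 0.654 × 89 = 58.2060
  age 2: 0.334 × 380 = 126.9200
  age 3: 0.204 × 70 = 14.2800
  age 4: 0.129 × 133 = 17.1570
  age 5: 0.074 × 332 = 24.5680
  age 6: 0.035 × 37 = 1.2950
R₀ = 58.2060 + 126.9200 + 14.2800 + 17.1570 + 24.5680 + 1.2950 = 242.4260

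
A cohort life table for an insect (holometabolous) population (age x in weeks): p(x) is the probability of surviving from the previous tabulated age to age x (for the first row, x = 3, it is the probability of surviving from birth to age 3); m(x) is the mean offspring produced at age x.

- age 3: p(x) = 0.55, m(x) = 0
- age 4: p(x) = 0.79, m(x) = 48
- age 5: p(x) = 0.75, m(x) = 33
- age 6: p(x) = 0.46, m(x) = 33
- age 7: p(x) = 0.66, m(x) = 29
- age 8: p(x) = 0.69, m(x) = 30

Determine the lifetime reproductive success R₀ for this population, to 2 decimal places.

Survivorship from birth: l_x = p_3·p_4·…·p_x.
  l_3 = 0.55000
  l_4 = 0.43450
  l_5 = 0.32588
  l_6 = 0.14990
  l_7 = 0.09894
  l_8 = 0.06827
R₀ = Σ l_x m(x):
  age 3: 0.55000 × 0 = 0.0000
  age 4: 0.43450 × 48 = 20.8560
  age 5: 0.32588 × 33 = 10.7540
  age 6: 0.14990 × 33 = 4.9467
  age 7: 0.09894 × 29 = 2.8693
  age 8: 0.06827 × 30 = 2.0481
R₀ = 0.0000 + 20.8560 + 10.7540 + 4.9467 + 2.8693 + 2.0481 = 41.4741

41.47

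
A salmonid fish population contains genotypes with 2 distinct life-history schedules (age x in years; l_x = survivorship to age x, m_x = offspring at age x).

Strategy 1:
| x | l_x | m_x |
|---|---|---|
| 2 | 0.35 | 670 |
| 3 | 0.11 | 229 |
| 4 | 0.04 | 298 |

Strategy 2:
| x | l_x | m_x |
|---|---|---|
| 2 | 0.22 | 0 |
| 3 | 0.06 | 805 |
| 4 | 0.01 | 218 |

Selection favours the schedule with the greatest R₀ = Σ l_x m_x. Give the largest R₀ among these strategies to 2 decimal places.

Strategy 1: R₀ = 0.35×670 + 0.11×229 + 0.04×298 = 271.6100
Strategy 2: R₀ = 0.22×0 + 0.06×805 + 0.01×218 = 50.4800
Highest R₀: strategy 1 with 271.6100.

271.61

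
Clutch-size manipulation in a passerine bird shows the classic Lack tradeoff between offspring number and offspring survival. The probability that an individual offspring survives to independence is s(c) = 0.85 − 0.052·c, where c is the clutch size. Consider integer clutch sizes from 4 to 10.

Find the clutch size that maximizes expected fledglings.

8

Expected fledglings = c × s(c):
  c=4: 4 × 0.642 = 2.568
  c=5: 5 × 0.590 = 2.950
  c=6: 6 × 0.538 = 3.228
  c=7: 7 × 0.486 = 3.402
  c=8: 8 × 0.434 = 3.472
  c=9: 9 × 0.382 = 3.438
  c=10: 10 × 0.330 = 3.300
Maximum at c = 8 (3.472 fledglings).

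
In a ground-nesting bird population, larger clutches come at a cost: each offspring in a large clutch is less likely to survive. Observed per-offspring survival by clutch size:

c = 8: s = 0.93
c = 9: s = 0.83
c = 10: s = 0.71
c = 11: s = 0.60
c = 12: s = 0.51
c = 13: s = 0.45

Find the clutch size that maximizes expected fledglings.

9

Expected fledglings = c × s(c):
  c=8: 8 × 0.93 = 7.440
  c=9: 9 × 0.83 = 7.470
  c=10: 10 × 0.71 = 7.100
  c=11: 11 × 0.60 = 6.600
  c=12: 12 × 0.51 = 6.120
  c=13: 13 × 0.45 = 5.850
Maximum at c = 9 (7.470 fledglings).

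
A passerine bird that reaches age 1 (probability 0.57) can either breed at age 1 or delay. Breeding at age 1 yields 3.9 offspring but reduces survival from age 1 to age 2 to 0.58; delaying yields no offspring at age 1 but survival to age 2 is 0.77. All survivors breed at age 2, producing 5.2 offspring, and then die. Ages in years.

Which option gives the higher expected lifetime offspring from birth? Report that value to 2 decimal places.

3.94

breed at age 1: R₀ = 0.57 × (3.9 + 0.58 × 5.2) = 0.57 × 6.9160 = 3.9421
delay to age 2: R₀ = 0.57 × (0.77 × 5.2) = 0.57 × 4.0040 = 2.2823
Higher: breed at age 1 (3.9421).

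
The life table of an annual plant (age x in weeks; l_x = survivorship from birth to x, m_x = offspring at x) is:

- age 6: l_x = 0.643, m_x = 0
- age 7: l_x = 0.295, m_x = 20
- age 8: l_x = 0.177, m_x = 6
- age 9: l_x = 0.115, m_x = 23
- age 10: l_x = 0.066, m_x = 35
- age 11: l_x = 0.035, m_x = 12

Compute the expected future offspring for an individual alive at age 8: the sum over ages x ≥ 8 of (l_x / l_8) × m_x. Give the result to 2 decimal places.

36.37

l_8 = 0.177. Conditional survival from age 8 to x is l_x / l_8.
  x=8: (0.177/0.177) × 6 = 6.0000
  x=9: (0.115/0.177) × 23 = 14.9435
  x=10: (0.066/0.177) × 35 = 13.0508
  x=11: (0.035/0.177) × 12 = 2.3729
Sum = 6.0000 + 14.9435 + 13.0508 + 2.3729 = 36.3672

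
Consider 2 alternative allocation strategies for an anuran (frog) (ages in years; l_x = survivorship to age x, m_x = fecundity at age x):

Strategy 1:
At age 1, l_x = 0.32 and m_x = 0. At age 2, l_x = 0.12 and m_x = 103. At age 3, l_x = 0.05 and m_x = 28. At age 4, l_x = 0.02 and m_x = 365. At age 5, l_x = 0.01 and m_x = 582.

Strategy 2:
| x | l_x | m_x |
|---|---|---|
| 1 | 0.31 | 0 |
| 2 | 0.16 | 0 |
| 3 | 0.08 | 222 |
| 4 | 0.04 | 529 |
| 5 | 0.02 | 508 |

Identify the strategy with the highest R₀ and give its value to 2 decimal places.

Strategy 1: R₀ = 0.32×0 + 0.12×103 + 0.05×28 + 0.02×365 + 0.01×582 = 26.8800
Strategy 2: R₀ = 0.31×0 + 0.16×0 + 0.08×222 + 0.04×529 + 0.02×508 = 49.0800
Highest R₀: strategy 2 with 49.0800.

49.08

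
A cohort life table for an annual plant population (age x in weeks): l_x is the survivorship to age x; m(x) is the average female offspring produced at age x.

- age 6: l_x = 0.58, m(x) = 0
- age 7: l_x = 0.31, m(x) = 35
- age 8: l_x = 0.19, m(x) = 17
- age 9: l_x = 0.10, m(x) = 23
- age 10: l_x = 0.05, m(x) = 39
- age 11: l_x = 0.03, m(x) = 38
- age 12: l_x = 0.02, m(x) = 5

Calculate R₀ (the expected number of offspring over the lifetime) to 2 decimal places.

19.57

R₀ = Σ l_x m(x):
  age 6: 0.58 × 0 = 0.0000
  age 7: 0.31 × 35 = 10.8500
  age 8: 0.19 × 17 = 3.2300
  age 9: 0.10 × 23 = 2.3000
  age 10: 0.05 × 39 = 1.9500
  age 11: 0.03 × 38 = 1.1400
  age 12: 0.02 × 5 = 0.1000
R₀ = 0.0000 + 10.8500 + 3.2300 + 2.3000 + 1.9500 + 1.1400 + 0.1000 = 19.5700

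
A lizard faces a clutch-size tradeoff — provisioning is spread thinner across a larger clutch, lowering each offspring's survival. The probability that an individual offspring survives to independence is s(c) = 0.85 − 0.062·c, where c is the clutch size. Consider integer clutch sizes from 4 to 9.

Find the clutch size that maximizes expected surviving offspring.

7

Expected surviving offspring = c × s(c):
  c=4: 4 × 0.602 = 2.408
  c=5: 5 × 0.540 = 2.700
  c=6: 6 × 0.478 = 2.868
  c=7: 7 × 0.416 = 2.912
  c=8: 8 × 0.354 = 2.832
  c=9: 9 × 0.292 = 2.628
Maximum at c = 7 (2.912 surviving offspring).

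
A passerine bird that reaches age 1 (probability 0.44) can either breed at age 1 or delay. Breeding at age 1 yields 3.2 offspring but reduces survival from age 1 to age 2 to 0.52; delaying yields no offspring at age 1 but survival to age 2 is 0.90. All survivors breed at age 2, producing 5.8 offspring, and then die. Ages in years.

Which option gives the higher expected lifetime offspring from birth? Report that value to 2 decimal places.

breed at age 1: R₀ = 0.44 × (3.2 + 0.52 × 5.8) = 0.44 × 6.2160 = 2.7350
delay to age 2: R₀ = 0.44 × (0.90 × 5.8) = 0.44 × 5.2200 = 2.2968
Higher: breed at age 1 (2.7350).

2.74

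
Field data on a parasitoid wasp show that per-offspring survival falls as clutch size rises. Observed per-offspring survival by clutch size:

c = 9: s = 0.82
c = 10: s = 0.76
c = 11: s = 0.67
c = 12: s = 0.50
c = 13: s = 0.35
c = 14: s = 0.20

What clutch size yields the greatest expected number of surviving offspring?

10

Expected surviving offspring = c × s(c):
  c=9: 9 × 0.82 = 7.380
  c=10: 10 × 0.76 = 7.600
  c=11: 11 × 0.67 = 7.370
  c=12: 12 × 0.50 = 6.000
  c=13: 13 × 0.35 = 4.550
  c=14: 14 × 0.20 = 2.800
Maximum at c = 10 (7.600 surviving offspring).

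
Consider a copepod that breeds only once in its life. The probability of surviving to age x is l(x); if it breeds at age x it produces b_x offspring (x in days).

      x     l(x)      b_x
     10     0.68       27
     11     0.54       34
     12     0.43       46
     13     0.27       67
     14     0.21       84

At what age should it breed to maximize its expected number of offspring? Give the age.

12

Expected offspring if breeding at age x = l(x) × b_x:
  age 10: 0.68 × 27 = 18.360
  age 11: 0.54 × 34 = 18.360
  age 12: 0.43 × 46 = 19.780
  age 13: 0.27 × 67 = 18.090
  age 14: 0.21 × 84 = 17.640
Maximum at age 12 (19.780).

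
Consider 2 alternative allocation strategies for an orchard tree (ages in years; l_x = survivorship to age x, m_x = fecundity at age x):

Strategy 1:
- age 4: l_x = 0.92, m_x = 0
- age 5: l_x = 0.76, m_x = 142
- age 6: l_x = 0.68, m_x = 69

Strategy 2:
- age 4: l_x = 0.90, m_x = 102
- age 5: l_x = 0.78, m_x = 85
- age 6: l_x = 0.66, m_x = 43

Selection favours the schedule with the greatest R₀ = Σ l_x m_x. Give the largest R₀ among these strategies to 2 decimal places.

186.48

Strategy 1: R₀ = 0.92×0 + 0.76×142 + 0.68×69 = 154.8400
Strategy 2: R₀ = 0.90×102 + 0.78×85 + 0.66×43 = 186.4800
Highest R₀: strategy 2 with 186.4800.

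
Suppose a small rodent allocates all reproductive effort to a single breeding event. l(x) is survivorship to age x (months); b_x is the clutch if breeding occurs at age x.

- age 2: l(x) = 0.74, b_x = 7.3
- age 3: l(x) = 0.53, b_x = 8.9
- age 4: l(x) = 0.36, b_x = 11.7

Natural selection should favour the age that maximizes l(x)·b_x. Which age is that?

Expected offspring if breeding at age x = l(x) × b_x:
  age 2: 0.74 × 7.3 = 5.402
  age 3: 0.53 × 8.9 = 4.717
  age 4: 0.36 × 11.7 = 4.212
Maximum at age 2 (5.402).

2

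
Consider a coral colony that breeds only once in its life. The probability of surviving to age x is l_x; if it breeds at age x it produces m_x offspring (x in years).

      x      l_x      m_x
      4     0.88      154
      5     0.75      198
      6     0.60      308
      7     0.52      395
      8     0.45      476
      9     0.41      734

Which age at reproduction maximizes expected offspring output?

Expected offspring if breeding at age x = l_x × m_x:
  age 4: 0.88 × 154 = 135.520
  age 5: 0.75 × 198 = 148.500
  age 6: 0.60 × 308 = 184.800
  age 7: 0.52 × 395 = 205.400
  age 8: 0.45 × 476 = 214.200
  age 9: 0.41 × 734 = 300.940
Maximum at age 9 (300.940).

9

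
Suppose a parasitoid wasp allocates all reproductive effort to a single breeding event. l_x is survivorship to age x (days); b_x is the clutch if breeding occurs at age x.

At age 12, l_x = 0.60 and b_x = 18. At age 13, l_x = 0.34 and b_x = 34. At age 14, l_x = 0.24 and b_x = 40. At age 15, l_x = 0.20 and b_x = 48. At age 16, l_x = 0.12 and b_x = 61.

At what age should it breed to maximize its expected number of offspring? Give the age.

Expected offspring if breeding at age x = l_x × b_x:
  age 12: 0.60 × 18 = 10.800
  age 13: 0.34 × 34 = 11.560
  age 14: 0.24 × 40 = 9.600
  age 15: 0.20 × 48 = 9.600
  age 16: 0.12 × 61 = 7.320
Maximum at age 13 (11.560).

13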